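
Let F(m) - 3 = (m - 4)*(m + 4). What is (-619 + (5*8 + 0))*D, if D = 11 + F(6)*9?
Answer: -126222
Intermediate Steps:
F(m) = 3 + (-4 + m)*(4 + m) (F(m) = 3 + (m - 4)*(m + 4) = 3 + (-4 + m)*(4 + m))
D = 218 (D = 11 + (-13 + 6²)*9 = 11 + (-13 + 36)*9 = 11 + 23*9 = 11 + 207 = 218)
(-619 + (5*8 + 0))*D = (-619 + (5*8 + 0))*218 = (-619 + (40 + 0))*218 = (-619 + 40)*218 = -579*218 = -126222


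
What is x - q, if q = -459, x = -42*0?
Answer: 459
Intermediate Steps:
x = 0
x - q = 0 - 1*(-459) = 0 + 459 = 459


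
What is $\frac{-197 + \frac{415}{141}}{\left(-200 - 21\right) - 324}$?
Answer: $\frac{27362}{76845} \approx 0.35607$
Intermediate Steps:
$\frac{-197 + \frac{415}{141}}{\left(-200 - 21\right) - 324} = \frac{-197 + 415 \cdot \frac{1}{141}}{\left(-200 - 21\right) - 324} = \frac{-197 + \frac{415}{141}}{-221 - 324} = - \frac{27362}{141 \left(-545\right)} = \left(- \frac{27362}{141}\right) \left(- \frac{1}{545}\right) = \frac{27362}{76845}$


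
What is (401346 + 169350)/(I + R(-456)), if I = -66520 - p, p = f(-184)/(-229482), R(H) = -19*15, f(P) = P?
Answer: -65482229736/7665272597 ≈ -8.5427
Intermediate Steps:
R(H) = -285
p = 92/114741 (p = -184/(-229482) = -184*(-1/229482) = 92/114741 ≈ 0.00080181)
I = -7632571412/114741 (I = -66520 - 1*92/114741 = -66520 - 92/114741 = -7632571412/114741 ≈ -66520.)
(401346 + 169350)/(I + R(-456)) = (401346 + 169350)/(-7632571412/114741 - 285) = 570696/(-7665272597/114741) = 570696*(-114741/7665272597) = -65482229736/7665272597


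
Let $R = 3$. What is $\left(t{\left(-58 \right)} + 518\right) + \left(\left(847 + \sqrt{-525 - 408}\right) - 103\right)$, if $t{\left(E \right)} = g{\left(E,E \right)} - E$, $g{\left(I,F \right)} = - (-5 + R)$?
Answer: $1322 + i \sqrt{933} \approx 1322.0 + 30.545 i$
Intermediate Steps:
$g{\left(I,F \right)} = 2$ ($g{\left(I,F \right)} = - (-5 + 3) = \left(-1\right) \left(-2\right) = 2$)
$t{\left(E \right)} = 2 - E$
$\left(t{\left(-58 \right)} + 518\right) + \left(\left(847 + \sqrt{-525 - 408}\right) - 103\right) = \left(\left(2 - -58\right) + 518\right) + \left(\left(847 + \sqrt{-525 - 408}\right) - 103\right) = \left(\left(2 + 58\right) + 518\right) + \left(\left(847 + \sqrt{-933}\right) - 103\right) = \left(60 + 518\right) + \left(\left(847 + i \sqrt{933}\right) - 103\right) = 578 + \left(744 + i \sqrt{933}\right) = 1322 + i \sqrt{933}$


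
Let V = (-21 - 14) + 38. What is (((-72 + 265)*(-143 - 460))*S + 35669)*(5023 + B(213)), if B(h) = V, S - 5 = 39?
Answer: -25557245182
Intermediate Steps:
S = 44 (S = 5 + 39 = 44)
V = 3 (V = -35 + 38 = 3)
B(h) = 3
(((-72 + 265)*(-143 - 460))*S + 35669)*(5023 + B(213)) = (((-72 + 265)*(-143 - 460))*44 + 35669)*(5023 + 3) = ((193*(-603))*44 + 35669)*5026 = (-116379*44 + 35669)*5026 = (-5120676 + 35669)*5026 = -5085007*5026 = -25557245182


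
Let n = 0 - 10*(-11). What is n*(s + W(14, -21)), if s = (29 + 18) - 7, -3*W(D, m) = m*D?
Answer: 15180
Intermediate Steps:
W(D, m) = -D*m/3 (W(D, m) = -m*D/3 = -D*m/3)
n = 110 (n = 0 + 110 = 110)
s = 40 (s = 47 - 7 = 40)
n*(s + W(14, -21)) = 110*(40 - ⅓*14*(-21)) = 110*(40 + 98) = 110*138 = 15180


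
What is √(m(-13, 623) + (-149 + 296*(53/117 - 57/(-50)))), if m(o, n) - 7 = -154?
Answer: 2*√1668589/195 ≈ 13.249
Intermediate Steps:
m(o, n) = -147 (m(o, n) = 7 - 154 = -147)
√(m(-13, 623) + (-149 + 296*(53/117 - 57/(-50)))) = √(-147 + (-149 + 296*(53/117 - 57/(-50)))) = √(-147 + (-149 + 296*(53*(1/117) - 57*(-1/50)))) = √(-147 + (-149 + 296*(53/117 + 57/50))) = √(-147 + (-149 + 296*(9319/5850))) = √(-147 + (-149 + 1379212/2925)) = √(-147 + 943387/2925) = √(513412/2925) = 2*√1668589/195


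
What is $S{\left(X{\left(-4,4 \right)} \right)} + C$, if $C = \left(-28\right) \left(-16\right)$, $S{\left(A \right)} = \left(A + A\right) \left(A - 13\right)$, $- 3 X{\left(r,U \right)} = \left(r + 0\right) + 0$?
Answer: $\frac{3752}{9} \approx 416.89$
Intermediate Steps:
$X{\left(r,U \right)} = - \frac{r}{3}$ ($X{\left(r,U \right)} = - \frac{\left(r + 0\right) + 0}{3} = - \frac{r + 0}{3} = - \frac{r}{3}$)
$S{\left(A \right)} = 2 A \left(-13 + A\right)$
$C = 448$
$S{\left(X{\left(-4,4 \right)} \right)} + C = 2 \left(\left(- \frac{1}{3}\right) \left(-4\right)\right) \left(-13 - - \frac{4}{3}\right) + 448 = 2 \cdot \frac{4}{3} \left(-13 + \frac{4}{3}\right) + 448 = 2 \cdot \frac{4}{3} \left(- \frac{35}{3}\right) + 448 = - \frac{280}{9} + 448 = \frac{3752}{9}$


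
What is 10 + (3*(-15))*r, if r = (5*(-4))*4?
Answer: 3610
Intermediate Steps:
r = -80 (r = -20*4 = -80)
10 + (3*(-15))*r = 10 + (3*(-15))*(-80) = 10 - 45*(-80) = 10 + 3600 = 3610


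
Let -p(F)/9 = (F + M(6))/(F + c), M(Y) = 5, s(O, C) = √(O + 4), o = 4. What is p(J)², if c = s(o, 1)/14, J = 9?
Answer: 777924/(63 + √2)² ≈ 187.49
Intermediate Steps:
s(O, C) = √(4 + O)
c = √2/7 (c = √(4 + 4)/14 = √8*(1/14) = (2*√2)*(1/14) = √2/7 ≈ 0.20203)
p(F) = -9*(5 + F)/(F + √2/7) (p(F) = -9*(F + 5)/(F + √2/7) = -9*(5 + F)/(F + √2/7))
p(J)² = (63*(-5 - 1*9)/(√2 + 7*9))² = (63*(-5 - 9)/(√2 + 63))² = (63*(-14)/(63 + √2))² = (-882/(63 + √2))² = 777924/(63 + √2)²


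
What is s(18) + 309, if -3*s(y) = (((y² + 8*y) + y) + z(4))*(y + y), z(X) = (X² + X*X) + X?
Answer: -5955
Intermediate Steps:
z(X) = X + 2*X² (z(X) = (X² + X²) + X = 2*X² + X = X + 2*X²)
s(y) = -2*y*(36 + y² + 9*y)/3 (s(y) = -(((y² + 8*y) + y) + 4*(1 + 2*4))*(y + y)/3 = -((y² + 9*y) + 4*(1 + 8))*2*y/3 = -((y² + 9*y) + 4*9)*2*y/3 = -((y² + 9*y) + 36)*2*y/3 = -(36 + y² + 9*y)*2*y/3 = -2*y*(36 + y² + 9*y)/3)
s(18) + 309 = -⅔*18*(36 + 18² + 9*18) + 309 = -⅔*18*(36 + 324 + 162) + 309 = -⅔*18*522 + 309 = -6264 + 309 = -5955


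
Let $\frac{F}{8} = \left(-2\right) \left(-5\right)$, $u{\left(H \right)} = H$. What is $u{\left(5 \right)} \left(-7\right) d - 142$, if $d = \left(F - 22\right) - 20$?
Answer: $-1472$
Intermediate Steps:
$F = 80$ ($F = 8 \left(\left(-2\right) \left(-5\right)\right) = 8 \cdot 10 = 80$)
$d = 38$ ($d = \left(80 - 22\right) - 20 = 58 - 20 = 38$)
$u{\left(5 \right)} \left(-7\right) d - 142 = 5 \left(-7\right) 38 - 142 = \left(-35\right) 38 - 142 = -1330 - 142 = -1472$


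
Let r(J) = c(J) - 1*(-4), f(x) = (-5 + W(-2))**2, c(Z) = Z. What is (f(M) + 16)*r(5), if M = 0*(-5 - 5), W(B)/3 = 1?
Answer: 180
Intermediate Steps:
W(B) = 3 (W(B) = 3*1 = 3)
M = 0 (M = 0*(-10) = 0)
f(x) = 4 (f(x) = (-5 + 3)**2 = (-2)**2 = 4)
r(J) = 4 + J (r(J) = J - 1*(-4) = J + 4 = 4 + J)
(f(M) + 16)*r(5) = (4 + 16)*(4 + 5) = 20*9 = 180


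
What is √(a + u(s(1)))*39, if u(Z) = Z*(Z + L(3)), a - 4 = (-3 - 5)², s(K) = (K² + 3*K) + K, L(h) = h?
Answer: 234*√3 ≈ 405.30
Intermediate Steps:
s(K) = K² + 4*K
a = 68 (a = 4 + (-3 - 5)² = 4 + (-8)² = 4 + 64 = 68)
u(Z) = Z*(3 + Z) (u(Z) = Z*(Z + 3) = Z*(3 + Z))
√(a + u(s(1)))*39 = √(68 + (1*(4 + 1))*(3 + 1*(4 + 1)))*39 = √(68 + (1*5)*(3 + 1*5))*39 = √(68 + 5*(3 + 5))*39 = √(68 + 5*8)*39 = √(68 + 40)*39 = √108*39 = (6*√3)*39 = 234*√3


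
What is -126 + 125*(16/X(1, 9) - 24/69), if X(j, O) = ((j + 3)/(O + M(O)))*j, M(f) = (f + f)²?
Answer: 3825602/23 ≈ 1.6633e+5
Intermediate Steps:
M(f) = 4*f² (M(f) = (2*f)² = 4*f²)
X(j, O) = j*(3 + j)/(O + 4*O²) (X(j, O) = ((j + 3)/(O + 4*O²))*j = ((3 + j)/(O + 4*O²))*j = j*(3 + j)/(O + 4*O²))
-126 + 125*(16/X(1, 9) - 24/69) = -126 + 125*(16/((1*(3 + 1)/(9*(1 + 4*9)))) - 24/69) = -126 + 125*(16/((1*(⅑)*4/(1 + 36))) - 24*1/69) = -126 + 125*(16/((1*(⅑)*4/37)) - 8/23) = -126 + 125*(16/((1*(⅑)*(1/37)*4)) - 8/23) = -126 + 125*(16/(4/333) - 8/23) = -126 + 125*(16*(333/4) - 8/23) = -126 + 125*(1332 - 8/23) = -126 + 125*(30628/23) = -126 + 3828500/23 = 3825602/23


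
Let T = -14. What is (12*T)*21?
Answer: -3528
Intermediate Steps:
(12*T)*21 = (12*(-14))*21 = -168*21 = -3528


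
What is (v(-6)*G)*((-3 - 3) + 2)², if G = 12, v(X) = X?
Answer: -1152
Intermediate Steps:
(v(-6)*G)*((-3 - 3) + 2)² = (-6*12)*((-3 - 3) + 2)² = -72*(-6 + 2)² = -72*(-4)² = -72*16 = -1152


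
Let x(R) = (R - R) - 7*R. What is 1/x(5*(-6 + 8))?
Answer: -1/70 ≈ -0.014286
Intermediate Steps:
x(R) = -7*R (x(R) = 0 - 7*R = -7*R)
1/x(5*(-6 + 8)) = 1/(-35*(-6 + 8)) = 1/(-35*2) = 1/(-7*10) = 1/(-70) = -1/70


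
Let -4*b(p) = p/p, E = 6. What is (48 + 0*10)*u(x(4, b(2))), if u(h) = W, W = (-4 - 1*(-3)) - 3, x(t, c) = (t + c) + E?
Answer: -192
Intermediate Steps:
b(p) = -¼ (b(p) = -p/(4*p) = -¼*1 = -¼)
x(t, c) = 6 + c + t (x(t, c) = (t + c) + 6 = (c + t) + 6 = 6 + c + t)
W = -4 (W = (-4 + 3) - 3 = -1 - 3 = -4)
u(h) = -4
(48 + 0*10)*u(x(4, b(2))) = (48 + 0*10)*(-4) = (48 + 0)*(-4) = 48*(-4) = -192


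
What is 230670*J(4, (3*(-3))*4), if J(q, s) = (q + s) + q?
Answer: -6458760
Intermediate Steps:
J(q, s) = s + 2*q
230670*J(4, (3*(-3))*4) = 230670*((3*(-3))*4 + 2*4) = 230670*(-9*4 + 8) = 230670*(-36 + 8) = 230670*(-28) = -6458760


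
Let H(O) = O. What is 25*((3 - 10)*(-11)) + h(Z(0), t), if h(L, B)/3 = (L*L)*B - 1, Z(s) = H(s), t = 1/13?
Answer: 1922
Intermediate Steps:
t = 1/13 ≈ 0.076923
Z(s) = s
h(L, B) = -3 + 3*B*L² (h(L, B) = 3*((L*L)*B - 1) = 3*(L²*B - 1) = 3*(B*L² - 1) = 3*(-1 + B*L²) = -3 + 3*B*L²)
25*((3 - 10)*(-11)) + h(Z(0), t) = 25*((3 - 10)*(-11)) + (-3 + 3*(1/13)*0²) = 25*(-7*(-11)) + (-3 + 3*(1/13)*0) = 25*77 + (-3 + 0) = 1925 - 3 = 1922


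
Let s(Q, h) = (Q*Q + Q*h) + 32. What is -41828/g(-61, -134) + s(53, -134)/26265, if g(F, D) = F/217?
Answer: 238398635219/1602165 ≈ 1.4880e+5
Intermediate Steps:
g(F, D) = F/217 (g(F, D) = F*(1/217) = F/217)
s(Q, h) = 32 + Q² + Q*h (s(Q, h) = (Q² + Q*h) + 32 = 32 + Q² + Q*h)
-41828/g(-61, -134) + s(53, -134)/26265 = -41828/((1/217)*(-61)) + (32 + 53² + 53*(-134))/26265 = -41828/(-61/217) + (32 + 2809 - 7102)*(1/26265) = -41828*(-217/61) - 4261*1/26265 = 9076676/61 - 4261/26265 = 238398635219/1602165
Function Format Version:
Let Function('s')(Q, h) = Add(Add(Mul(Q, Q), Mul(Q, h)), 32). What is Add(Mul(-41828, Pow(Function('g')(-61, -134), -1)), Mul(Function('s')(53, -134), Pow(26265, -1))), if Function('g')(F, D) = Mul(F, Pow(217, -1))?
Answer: Rational(238398635219, 1602165) ≈ 1.4880e+5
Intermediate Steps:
Function('g')(F, D) = Mul(Rational(1, 217), F) (Function('g')(F, D) = Mul(F, Rational(1, 217)) = Mul(Rational(1, 217), F))
Function('s')(Q, h) = Add(32, Pow(Q, 2), Mul(Q, h)) (Function('s')(Q, h) = Add(Add(Pow(Q, 2), Mul(Q, h)), 32) = Add(32, Pow(Q, 2), Mul(Q, h)))
Add(Mul(-41828, Pow(Function('g')(-61, -134), -1)), Mul(Function('s')(53, -134), Pow(26265, -1))) = Add(Mul(-41828, Pow(Mul(Rational(1, 217), -61), -1)), Mul(Add(32, Pow(53, 2), Mul(53, -134)), Pow(26265, -1))) = Add(Mul(-41828, Pow(Rational(-61, 217), -1)), Mul(Add(32, 2809, -7102), Rational(1, 26265))) = Add(Mul(-41828, Rational(-217, 61)), Mul(-4261, Rational(1, 26265))) = Add(Rational(9076676, 61), Rational(-4261, 26265)) = Rational(238398635219, 1602165)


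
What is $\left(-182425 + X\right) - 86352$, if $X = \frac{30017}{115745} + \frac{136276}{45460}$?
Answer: $- \frac{70711249963223}{263088385} \approx -2.6877 \cdot 10^{5}$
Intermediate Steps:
$X = \frac{856891922}{263088385}$ ($X = 30017 \cdot \frac{1}{115745} + 136276 \cdot \frac{1}{45460} = \frac{30017}{115745} + \frac{34069}{11365} = \frac{856891922}{263088385} \approx 3.257$)
$\left(-182425 + X\right) - 86352 = \left(-182425 + \frac{856891922}{263088385}\right) - 86352 = - \frac{47993041741703}{263088385} - 86352 = - \frac{70711249963223}{263088385}$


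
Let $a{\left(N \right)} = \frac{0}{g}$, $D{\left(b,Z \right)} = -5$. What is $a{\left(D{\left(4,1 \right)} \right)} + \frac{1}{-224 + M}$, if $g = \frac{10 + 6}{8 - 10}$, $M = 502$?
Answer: $\frac{1}{278} \approx 0.0035971$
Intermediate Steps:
$g = -8$ ($g = \frac{16}{-2} = 16 \left(- \frac{1}{2}\right) = -8$)
$a{\left(N \right)} = 0$ ($a{\left(N \right)} = \frac{0}{-8} = 0 \left(- \frac{1}{8}\right) = 0$)
$a{\left(D{\left(4,1 \right)} \right)} + \frac{1}{-224 + M} = 0 + \frac{1}{-224 + 502} = 0 + \frac{1}{278} = \frac{1}{278}$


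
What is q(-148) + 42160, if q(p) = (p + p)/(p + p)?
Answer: 42161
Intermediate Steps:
q(p) = 1 (q(p) = (2*p)/((2*p)) = (2*p)*(1/(2*p)) = 1)
q(-148) + 42160 = 1 + 42160 = 42161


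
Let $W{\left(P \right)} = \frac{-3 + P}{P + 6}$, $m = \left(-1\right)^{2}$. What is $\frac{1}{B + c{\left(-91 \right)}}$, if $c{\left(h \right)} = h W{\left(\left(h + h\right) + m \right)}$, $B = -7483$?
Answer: $- \frac{25}{189467} \approx -0.00013195$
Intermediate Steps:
$m = 1$
$W{\left(P \right)} = \frac{-3 + P}{6 + P}$
$c{\left(h \right)} = \frac{h \left(-2 + 2 h\right)}{7 + 2 h}$ ($c{\left(h \right)} = h \frac{-3 + \left(\left(h + h\right) + 1\right)}{6 + \left(\left(h + h\right) + 1\right)} = h \frac{-3 + \left(2 h + 1\right)}{6 + \left(2 h + 1\right)} = h \frac{-3 + \left(1 + 2 h\right)}{6 + \left(1 + 2 h\right)} = h \frac{-2 + 2 h}{7 + 2 h} = \frac{h \left(-2 + 2 h\right)}{7 + 2 h}$)
$\frac{1}{B + c{\left(-91 \right)}} = \frac{1}{-7483 + 2 \left(-91\right) \frac{1}{7 + 2 \left(-91\right)} \left(-1 - 91\right)} = \frac{1}{-7483 + 2 \left(-91\right) \frac{1}{7 - 182} \left(-92\right)} = \frac{1}{-7483 + 2 \left(-91\right) \frac{1}{-175} \left(-92\right)} = \frac{1}{-7483 + 2 \left(-91\right) \left(- \frac{1}{175}\right) \left(-92\right)} = \frac{1}{-7483 - \frac{2392}{25}} = \frac{1}{- \frac{189467}{25}} = - \frac{25}{189467}$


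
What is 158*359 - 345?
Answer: 56377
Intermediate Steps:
158*359 - 345 = 56722 - 345 = 56377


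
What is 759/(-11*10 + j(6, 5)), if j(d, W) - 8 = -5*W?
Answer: -759/127 ≈ -5.9764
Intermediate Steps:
j(d, W) = 8 - 5*W
759/(-11*10 + j(6, 5)) = 759/(-11*10 + (8 - 5*5)) = 759/(-110 + (8 - 25)) = 759/(-110 - 17) = 759/(-127) = 759*(-1/127) = -759/127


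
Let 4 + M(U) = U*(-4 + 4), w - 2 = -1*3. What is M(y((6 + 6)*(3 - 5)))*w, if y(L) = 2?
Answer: 4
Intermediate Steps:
w = -1 (w = 2 - 1*3 = 2 - 3 = -1)
M(U) = -4 (M(U) = -4 + U*(-4 + 4) = -4 + U*0 = -4 + 0 = -4)
M(y((6 + 6)*(3 - 5)))*w = -4*(-1) = 4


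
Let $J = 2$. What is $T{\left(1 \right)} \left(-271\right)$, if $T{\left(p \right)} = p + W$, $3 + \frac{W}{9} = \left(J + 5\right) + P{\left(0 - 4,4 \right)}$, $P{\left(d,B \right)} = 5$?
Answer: $-22222$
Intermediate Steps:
$W = 81$ ($W = -27 + 9 \left(\left(2 + 5\right) + 5\right) = -27 + 9 \left(7 + 5\right) = -27 + 9 \cdot 12 = -27 + 108 = 81$)
$T{\left(p \right)} = 81 + p$ ($T{\left(p \right)} = p + 81 = 81 + p$)
$T{\left(1 \right)} \left(-271\right) = \left(81 + 1\right) \left(-271\right) = 82 \left(-271\right) = -22222$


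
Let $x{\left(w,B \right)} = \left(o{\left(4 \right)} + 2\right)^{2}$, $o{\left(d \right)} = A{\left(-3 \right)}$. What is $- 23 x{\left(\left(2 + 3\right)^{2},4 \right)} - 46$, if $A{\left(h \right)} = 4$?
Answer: $-874$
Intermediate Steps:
$o{\left(d \right)} = 4$
$x{\left(w,B \right)} = 36$ ($x{\left(w,B \right)} = \left(4 + 2\right)^{2} = 6^{2} = 36$)
$- 23 x{\left(\left(2 + 3\right)^{2},4 \right)} - 46 = \left(-23\right) 36 - 46 = -828 - 46 = -874$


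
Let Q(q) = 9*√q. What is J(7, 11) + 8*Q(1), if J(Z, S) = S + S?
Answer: 94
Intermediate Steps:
J(Z, S) = 2*S
J(7, 11) + 8*Q(1) = 2*11 + 8*(9*√1) = 22 + 8*(9*1) = 22 + 8*9 = 22 + 72 = 94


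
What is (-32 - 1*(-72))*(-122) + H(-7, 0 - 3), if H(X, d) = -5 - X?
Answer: -4878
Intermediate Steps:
(-32 - 1*(-72))*(-122) + H(-7, 0 - 3) = (-32 - 1*(-72))*(-122) + (-5 - 1*(-7)) = (-32 + 72)*(-122) + (-5 + 7) = 40*(-122) + 2 = -4880 + 2 = -4878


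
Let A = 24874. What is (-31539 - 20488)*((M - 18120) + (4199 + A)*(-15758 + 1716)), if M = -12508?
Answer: 21241255477738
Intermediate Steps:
(-31539 - 20488)*((M - 18120) + (4199 + A)*(-15758 + 1716)) = (-31539 - 20488)*((-12508 - 18120) + (4199 + 24874)*(-15758 + 1716)) = -52027*(-30628 + 29073*(-14042)) = -52027*(-30628 - 408243066) = -52027*(-408273694) = 21241255477738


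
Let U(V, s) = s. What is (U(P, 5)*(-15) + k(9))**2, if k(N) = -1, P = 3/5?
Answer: 5776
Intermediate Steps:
P = 3/5 (P = 3*(1/5) = 3/5 ≈ 0.60000)
(U(P, 5)*(-15) + k(9))**2 = (5*(-15) - 1)**2 = (-75 - 1)**2 = (-76)**2 = 5776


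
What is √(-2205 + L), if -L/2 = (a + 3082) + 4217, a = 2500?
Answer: I*√21803 ≈ 147.66*I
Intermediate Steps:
L = -19598 (L = -2*((2500 + 3082) + 4217) = -2*(5582 + 4217) = -2*9799 = -19598)
√(-2205 + L) = √(-2205 - 19598) = √(-21803) = I*√21803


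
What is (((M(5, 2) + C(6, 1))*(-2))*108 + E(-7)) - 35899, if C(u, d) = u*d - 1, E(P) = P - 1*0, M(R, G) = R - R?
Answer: -36986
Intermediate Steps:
M(R, G) = 0
E(P) = P (E(P) = P + 0 = P)
C(u, d) = -1 + d*u (C(u, d) = d*u - 1 = -1 + d*u)
(((M(5, 2) + C(6, 1))*(-2))*108 + E(-7)) - 35899 = (((0 + (-1 + 1*6))*(-2))*108 - 7) - 35899 = (((0 + (-1 + 6))*(-2))*108 - 7) - 35899 = (((0 + 5)*(-2))*108 - 7) - 35899 = ((5*(-2))*108 - 7) - 35899 = (-10*108 - 7) - 35899 = (-1080 - 7) - 35899 = -1087 - 35899 = -36986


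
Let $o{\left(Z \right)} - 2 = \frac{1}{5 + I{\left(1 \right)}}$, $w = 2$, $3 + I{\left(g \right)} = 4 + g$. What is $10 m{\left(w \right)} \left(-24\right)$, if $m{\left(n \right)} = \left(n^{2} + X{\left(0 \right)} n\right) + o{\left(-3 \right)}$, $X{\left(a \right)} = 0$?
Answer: $- \frac{10320}{7} \approx -1474.3$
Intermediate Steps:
$I{\left(g \right)} = 1 + g$ ($I{\left(g \right)} = -3 + \left(4 + g\right) = 1 + g$)
$o{\left(Z \right)} = \frac{15}{7}$ ($o{\left(Z \right)} = 2 + \frac{1}{5 + \left(1 + 1\right)} = 2 + \frac{1}{5 + 2} = 2 + \frac{1}{7} = \frac{15}{7}$)
$m{\left(n \right)} = \frac{15}{7} + n^{2}$ ($m{\left(n \right)} = \left(n^{2} + 0 n\right) + \frac{15}{7} = \left(n^{2} + 0\right) + \frac{15}{7} = n^{2} + \frac{15}{7} = \frac{15}{7} + n^{2}$)
$10 m{\left(w \right)} \left(-24\right) = 10 \left(\frac{15}{7} + 2^{2}\right) \left(-24\right) = 10 \left(\frac{15}{7} + 4\right) \left(-24\right) = 10 \cdot \frac{43}{7} \left(-24\right) = \frac{430}{7} \left(-24\right) = - \frac{10320}{7}$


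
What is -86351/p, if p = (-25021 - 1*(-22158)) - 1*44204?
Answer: 86351/47067 ≈ 1.8346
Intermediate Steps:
p = -47067 (p = (-25021 + 22158) - 44204 = -2863 - 44204 = -47067)
-86351/p = -86351/(-47067) = -86351*(-1/47067) = 86351/47067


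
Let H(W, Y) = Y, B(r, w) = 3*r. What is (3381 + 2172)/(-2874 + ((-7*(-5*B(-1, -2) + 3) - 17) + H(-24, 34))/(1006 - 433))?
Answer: -3181869/1646911 ≈ -1.9320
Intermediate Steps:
(3381 + 2172)/(-2874 + ((-7*(-5*B(-1, -2) + 3) - 17) + H(-24, 34))/(1006 - 433)) = (3381 + 2172)/(-2874 + ((-7*(-15*(-1) + 3) - 17) + 34)/(1006 - 433)) = 5553/(-2874 + ((-7*(-5*(-3) + 3) - 17) + 34)/573) = 5553/(-2874 + ((-7*(15 + 3) - 17) + 34)*(1/573)) = 5553/(-2874 + ((-7*18 - 17) + 34)*(1/573)) = 5553/(-2874 + ((-126 - 17) + 34)*(1/573)) = 5553/(-2874 + (-143 + 34)*(1/573)) = 5553/(-2874 - 109*1/573) = 5553/(-2874 - 109/573) = 5553/(-1646911/573) = 5553*(-573/1646911) = -3181869/1646911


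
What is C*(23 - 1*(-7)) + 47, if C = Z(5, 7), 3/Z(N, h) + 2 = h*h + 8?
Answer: 535/11 ≈ 48.636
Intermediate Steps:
Z(N, h) = 3/(6 + h²) (Z(N, h) = 3/(-2 + (h*h + 8)) = 3/(-2 + (h² + 8)) = 3/(-2 + (8 + h²)) = 3/(6 + h²))
C = 3/55 (C = 3/(6 + 7²) = 3/(6 + 49) = 3/55 ≈ 0.054545)
C*(23 - 1*(-7)) + 47 = 3*(23 - 1*(-7))/55 + 47 = 3*(23 + 7)/55 + 47 = (3/55)*30 + 47 = 18/11 + 47 = 535/11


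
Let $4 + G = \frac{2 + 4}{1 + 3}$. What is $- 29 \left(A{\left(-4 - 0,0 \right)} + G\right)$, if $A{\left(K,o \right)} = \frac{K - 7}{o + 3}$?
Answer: $\frac{1073}{6} \approx 178.83$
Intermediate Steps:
$G = - \frac{5}{2}$ ($G = -4 + \frac{2 + 4}{1 + 3} = -4 + \frac{6}{4} = -4 + 6 \cdot \frac{1}{4} = -4 + \frac{3}{2} = - \frac{5}{2} \approx -2.5$)
$A{\left(K,o \right)} = \frac{-7 + K}{3 + o}$
$- 29 \left(A{\left(-4 - 0,0 \right)} + G\right) = - 29 \left(\frac{-7 - 4}{3 + 0} - \frac{5}{2}\right) = - 29 \left(\frac{-7 + \left(-4 + 0\right)}{3} - \frac{5}{2}\right) = - 29 \left(\frac{-7 - 4}{3} - \frac{5}{2}\right) = - 29 \left(\frac{1}{3} \left(-11\right) - \frac{5}{2}\right) = - 29 \left(- \frac{11}{3} - \frac{5}{2}\right) = \left(-29\right) \left(- \frac{37}{6}\right) = \frac{1073}{6}$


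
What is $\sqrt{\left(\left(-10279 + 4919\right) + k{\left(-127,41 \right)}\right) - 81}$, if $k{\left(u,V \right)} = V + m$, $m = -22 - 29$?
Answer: $i \sqrt{5451} \approx 73.831 i$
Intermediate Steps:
$m = -51$ ($m = -22 - 29 = -51$)
$k{\left(u,V \right)} = -51 + V$ ($k{\left(u,V \right)} = V - 51 = -51 + V$)
$\sqrt{\left(\left(-10279 + 4919\right) + k{\left(-127,41 \right)}\right) - 81} = \sqrt{\left(\left(-10279 + 4919\right) + \left(-51 + 41\right)\right) - 81} = \sqrt{\left(-5360 - 10\right) - 81} = \sqrt{-5370 - 81} = \sqrt{-5451} = i \sqrt{5451}$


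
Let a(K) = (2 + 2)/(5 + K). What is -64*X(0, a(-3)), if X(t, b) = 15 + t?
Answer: -960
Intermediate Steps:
a(K) = 4/(5 + K)
-64*X(0, a(-3)) = -64*(15 + 0) = -64*15 = -960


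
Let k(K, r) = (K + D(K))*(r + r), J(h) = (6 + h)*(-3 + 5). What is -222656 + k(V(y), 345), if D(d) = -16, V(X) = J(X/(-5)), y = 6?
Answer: -227072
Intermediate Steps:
J(h) = 12 + 2*h (J(h) = (6 + h)*2 = 12 + 2*h)
V(X) = 12 - 2*X/5 (V(X) = 12 + 2*(X/(-5)) = 12 + 2*(X*(-1/5)) = 12 + 2*(-X/5) = 12 - 2*X/5)
k(K, r) = 2*r*(-16 + K) (k(K, r) = (K - 16)*(r + r) = (-16 + K)*(2*r) = 2*r*(-16 + K))
-222656 + k(V(y), 345) = -222656 + 2*345*(-16 + (12 - 2/5*6)) = -222656 + 2*345*(-16 + (12 - 12/5)) = -222656 + 2*345*(-16 + 48/5) = -222656 + 2*345*(-32/5) = -222656 - 4416 = -227072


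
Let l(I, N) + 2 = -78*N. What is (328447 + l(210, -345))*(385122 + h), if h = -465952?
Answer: -28723344650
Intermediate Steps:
l(I, N) = -2 - 78*N
(328447 + l(210, -345))*(385122 + h) = (328447 + (-2 - 78*(-345)))*(385122 - 465952) = (328447 + (-2 + 26910))*(-80830) = (328447 + 26908)*(-80830) = 355355*(-80830) = -28723344650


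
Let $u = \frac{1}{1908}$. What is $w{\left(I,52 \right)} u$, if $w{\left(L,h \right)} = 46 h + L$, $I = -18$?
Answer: $\frac{1187}{954} \approx 1.2442$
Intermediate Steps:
$w{\left(L,h \right)} = L + 46 h$
$u = \frac{1}{1908} \approx 0.00052411$
$w{\left(I,52 \right)} u = \left(-18 + 46 \cdot 52\right) \frac{1}{1908} = \left(-18 + 2392\right) \frac{1}{1908} = 2374 \cdot \frac{1}{1908} = \frac{1187}{954}$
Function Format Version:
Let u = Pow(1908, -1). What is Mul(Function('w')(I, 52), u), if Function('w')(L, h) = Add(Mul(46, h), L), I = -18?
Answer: Rational(1187, 954) ≈ 1.2442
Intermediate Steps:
Function('w')(L, h) = Add(L, Mul(46, h))
u = Rational(1, 1908) ≈ 0.00052411
Mul(Function('w')(I, 52), u) = Mul(Add(-18, Mul(46, 52)), Rational(1, 1908)) = Mul(Add(-18, 2392), Rational(1, 1908)) = Mul(2374, Rational(1, 1908)) = Rational(1187, 954)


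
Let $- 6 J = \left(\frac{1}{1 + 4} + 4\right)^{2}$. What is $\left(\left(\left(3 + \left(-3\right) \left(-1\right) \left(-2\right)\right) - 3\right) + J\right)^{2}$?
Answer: $\frac{199809}{2500} \approx 79.924$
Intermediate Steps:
$J = - \frac{147}{50}$ ($J = - \frac{\left(\frac{1}{1 + 4} + 4\right)^{2}}{6} = - \frac{\left(\frac{1}{5} + 4\right)^{2}}{6} = - \frac{\left(\frac{21}{5}\right)^{2}}{6} = \left(- \frac{1}{6}\right) \frac{441}{25} = - \frac{147}{50} \approx -2.94$)
$\left(\left(\left(3 + \left(-3\right) \left(-1\right) \left(-2\right)\right) - 3\right) + J\right)^{2} = \left(\left(\left(3 + \left(-3\right) \left(-1\right) \left(-2\right)\right) - 3\right) - \frac{147}{50}\right)^{2} = \left(\left(\left(3 + 3 \left(-2\right)\right) - 3\right) - \frac{147}{50}\right)^{2} = \left(\left(\left(3 - 6\right) - 3\right) - \frac{147}{50}\right)^{2} = \left(\left(-3 - 3\right) - \frac{147}{50}\right)^{2} = \left(-6 - \frac{147}{50}\right)^{2} = \left(- \frac{447}{50}\right)^{2} = \frac{199809}{2500}$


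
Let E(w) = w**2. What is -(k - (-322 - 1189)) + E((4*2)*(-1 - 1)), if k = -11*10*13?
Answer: 175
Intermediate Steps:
k = -1430 (k = -110*13 = -1430)
-(k - (-322 - 1189)) + E((4*2)*(-1 - 1)) = -(-1430 - (-322 - 1189)) + ((4*2)*(-1 - 1))**2 = -(-1430 - 1*(-1511)) + (8*(-2))**2 = -(-1430 + 1511) + (-16)**2 = -1*81 + 256 = -81 + 256 = 175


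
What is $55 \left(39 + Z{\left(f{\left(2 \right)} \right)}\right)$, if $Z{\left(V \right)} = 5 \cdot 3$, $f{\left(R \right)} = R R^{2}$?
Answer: $2970$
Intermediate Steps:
$f{\left(R \right)} = R^{3}$
$Z{\left(V \right)} = 15$
$55 \left(39 + Z{\left(f{\left(2 \right)} \right)}\right) = 55 \left(39 + 15\right) = 55 \cdot 54 = 2970$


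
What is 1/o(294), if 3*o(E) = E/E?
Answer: 3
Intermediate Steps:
o(E) = ⅓ (o(E) = (E/E)/3 = (⅓)*1 = ⅓)
1/o(294) = 1/(⅓) = 3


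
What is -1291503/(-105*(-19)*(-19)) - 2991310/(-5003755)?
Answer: 438383346621/12644488885 ≈ 34.670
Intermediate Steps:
-1291503/(-105*(-19)*(-19)) - 2991310/(-5003755) = -1291503/(1995*(-19)) - 2991310*(-1/5003755) = -1291503/(-37905) + 598262/1000751 = -1291503*(-1/37905) + 598262/1000751 = 430501/12635 + 598262/1000751 = 438383346621/12644488885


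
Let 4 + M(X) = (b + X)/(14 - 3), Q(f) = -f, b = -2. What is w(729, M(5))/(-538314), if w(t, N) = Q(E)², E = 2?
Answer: -2/269157 ≈ -7.4306e-6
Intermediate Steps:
M(X) = -46/11 + X/11 (M(X) = -4 + (-2 + X)/(14 - 3) = -4 + (-2 + X)/11 = -4 + (-2 + X)*(1/11) = -4 + (-2/11 + X/11) = -46/11 + X/11)
w(t, N) = 4 (w(t, N) = (-1*2)² = (-2)² = 4)
w(729, M(5))/(-538314) = 4/(-538314) = 4*(-1/538314) = -2/269157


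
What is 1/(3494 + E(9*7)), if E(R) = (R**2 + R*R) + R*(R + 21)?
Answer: 1/16724 ≈ 5.9794e-5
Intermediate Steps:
E(R) = 2*R**2 + R*(21 + R) (E(R) = (R**2 + R**2) + R*(21 + R) = 2*R**2 + R*(21 + R))
1/(3494 + E(9*7)) = 1/(3494 + 3*(9*7)*(7 + 9*7)) = 1/(3494 + 3*63*(7 + 63)) = 1/(3494 + 3*63*70) = 1/(3494 + 13230) = 1/16724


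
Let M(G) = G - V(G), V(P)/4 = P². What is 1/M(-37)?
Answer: -1/5513 ≈ -0.00018139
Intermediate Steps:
V(P) = 4*P²
M(G) = G - 4*G²
1/M(-37) = 1/(-37*(1 - 4*(-37))) = 1/(-37*(1 + 148)) = 1/(-37*149) = 1/(-5513) = -1/5513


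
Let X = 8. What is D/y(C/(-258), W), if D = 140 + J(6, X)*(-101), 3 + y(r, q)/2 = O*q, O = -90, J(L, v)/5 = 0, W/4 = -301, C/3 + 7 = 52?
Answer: 70/108357 ≈ 0.00064601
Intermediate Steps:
C = 135 (C = -21 + 3*52 = -21 + 156 = 135)
W = -1204 (W = 4*(-301) = -1204)
J(L, v) = 0 (J(L, v) = 5*0 = 0)
y(r, q) = -6 - 180*q (y(r, q) = -6 + 2*(-90*q) = -6 - 180*q)
D = 140 (D = 140 + 0*(-101) = 140 + 0 = 140)
D/y(C/(-258), W) = 140/(-6 - 180*(-1204)) = 140/(-6 + 216720) = 140/216714 = 140*(1/216714) = 70/108357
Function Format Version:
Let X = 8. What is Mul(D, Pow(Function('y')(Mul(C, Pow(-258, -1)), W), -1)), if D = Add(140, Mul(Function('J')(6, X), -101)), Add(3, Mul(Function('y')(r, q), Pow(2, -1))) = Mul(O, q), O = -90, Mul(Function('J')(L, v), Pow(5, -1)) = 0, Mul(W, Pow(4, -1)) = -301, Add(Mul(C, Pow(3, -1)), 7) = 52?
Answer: Rational(70, 108357) ≈ 0.00064601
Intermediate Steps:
C = 135 (C = Add(-21, Mul(3, 52)) = Add(-21, 156) = 135)
W = -1204 (W = Mul(4, -301) = -1204)
Function('J')(L, v) = 0 (Function('J')(L, v) = Mul(5, 0) = 0)
Function('y')(r, q) = Add(-6, Mul(-180, q)) (Function('y')(r, q) = Add(-6, Mul(2, Mul(-90, q))) = Add(-6, Mul(-180, q)))
D = 140 (D = Add(140, Mul(0, -101)) = Add(140, 0) = 140)
Mul(D, Pow(Function('y')(Mul(C, Pow(-258, -1)), W), -1)) = Mul(140, Pow(Add(-6, Mul(-180, -1204)), -1)) = Mul(140, Pow(Add(-6, 216720), -1)) = Mul(140, Pow(216714, -1)) = Mul(140, Rational(1, 216714)) = Rational(70, 108357)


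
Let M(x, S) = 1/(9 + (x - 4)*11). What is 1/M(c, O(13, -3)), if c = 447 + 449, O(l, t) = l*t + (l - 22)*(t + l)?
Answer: 9821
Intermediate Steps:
O(l, t) = l*t + (-22 + l)*(l + t)
c = 896
M(x, S) = 1/(-35 + 11*x) (M(x, S) = 1/(9 + (-4 + x)*11) = 1/(9 + (-44 + 11*x)) = 1/(-35 + 11*x))
1/M(c, O(13, -3)) = 1/(1/(-35 + 11*896)) = 1/(1/(-35 + 9856)) = 1/(1/9821) = 9821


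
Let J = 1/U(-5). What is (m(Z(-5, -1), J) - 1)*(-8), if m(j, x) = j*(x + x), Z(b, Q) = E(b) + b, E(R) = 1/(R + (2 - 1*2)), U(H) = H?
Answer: -216/25 ≈ -8.6400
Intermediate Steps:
E(R) = 1/R (E(R) = 1/(R + (2 - 2)) = 1/(R + 0) = 1/R)
J = -1/5 (J = 1/(-5) = 1*(-1/5) = -1/5 ≈ -0.20000)
Z(b, Q) = b + 1/b (Z(b, Q) = 1/b + b = b + 1/b)
m(j, x) = 2*j*x (m(j, x) = j*(2*x) = 2*j*x)
(m(Z(-5, -1), J) - 1)*(-8) = (2*(-5 + 1/(-5))*(-1/5) - 1)*(-8) = (2*(-5 - 1/5)*(-1/5) - 1)*(-8) = (2*(-26/5)*(-1/5) - 1)*(-8) = (52/25 - 1)*(-8) = (27/25)*(-8) = -216/25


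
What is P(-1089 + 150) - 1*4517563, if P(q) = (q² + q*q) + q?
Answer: -2755060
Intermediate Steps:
P(q) = q + 2*q² (P(q) = (q² + q²) + q = 2*q² + q = q + 2*q²)
P(-1089 + 150) - 1*4517563 = (-1089 + 150)*(1 + 2*(-1089 + 150)) - 1*4517563 = -939*(1 + 2*(-939)) - 4517563 = -939*(1 - 1878) - 4517563 = -939*(-1877) - 4517563 = 1762503 - 4517563 = -2755060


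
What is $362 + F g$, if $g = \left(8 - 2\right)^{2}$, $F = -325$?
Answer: $-11338$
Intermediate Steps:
$g = 36$ ($g = 6^{2} = 36$)
$362 + F g = 362 - 11700 = -11338$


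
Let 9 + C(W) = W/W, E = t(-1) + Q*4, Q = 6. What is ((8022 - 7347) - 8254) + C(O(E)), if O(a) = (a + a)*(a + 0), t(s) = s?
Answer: -7587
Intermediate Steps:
E = 23 (E = -1 + 6*4 = -1 + 24 = 23)
O(a) = 2*a² (O(a) = (2*a)*a = 2*a²)
C(W) = -8 (C(W) = -9 + W/W = -9 + 1 = -8)
((8022 - 7347) - 8254) + C(O(E)) = ((8022 - 7347) - 8254) - 8 = (675 - 8254) - 8 = -7579 - 8 = -7587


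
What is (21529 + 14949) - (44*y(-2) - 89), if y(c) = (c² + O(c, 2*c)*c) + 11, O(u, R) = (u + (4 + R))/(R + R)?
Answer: 35929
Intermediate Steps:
O(u, R) = (4 + R + u)/(2*R) (O(u, R) = (4 + R + u)/((2*R)) = (4 + R + u)*(1/(2*R)) = (4 + R + u)/(2*R))
y(c) = 12 + c² + 3*c/4 (y(c) = (c² + ((4 + 2*c + c)/(2*((2*c))))*c) + 11 = (c² + ((1/(2*c))*(4 + 3*c)/2)*c) + 11 = (c² + ((4 + 3*c)/(4*c))*c) + 11 = (c² + (1 + 3*c/4)) + 11 = (1 + c² + 3*c/4) + 11 = 12 + c² + 3*c/4)
(21529 + 14949) - (44*y(-2) - 89) = (21529 + 14949) - (44*(12 + (-2)² + (¾)*(-2)) - 89) = 36478 - (44*(12 + 4 - 3/2) - 89) = 36478 - (44*(29/2) - 89) = 36478 - (638 - 89) = 36478 - 1*549 = 36478 - 549 = 35929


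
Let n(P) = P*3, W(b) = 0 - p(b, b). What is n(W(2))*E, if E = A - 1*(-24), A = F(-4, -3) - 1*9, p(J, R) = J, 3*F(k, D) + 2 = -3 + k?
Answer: -72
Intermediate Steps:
F(k, D) = -5/3 + k/3 (F(k, D) = -⅔ + (-3 + k)/3 = -⅔ + (-1 + k/3) = -5/3 + k/3)
W(b) = -b (W(b) = 0 - b = -b)
A = -12 (A = (-5/3 + (⅓)*(-4)) - 1*9 = (-5/3 - 4/3) - 9 = -3 - 9 = -12)
n(P) = 3*P
E = 12 (E = -12 - 1*(-24) = -12 + 24 = 12)
n(W(2))*E = (3*(-1*2))*12 = (3*(-2))*12 = -6*12 = -72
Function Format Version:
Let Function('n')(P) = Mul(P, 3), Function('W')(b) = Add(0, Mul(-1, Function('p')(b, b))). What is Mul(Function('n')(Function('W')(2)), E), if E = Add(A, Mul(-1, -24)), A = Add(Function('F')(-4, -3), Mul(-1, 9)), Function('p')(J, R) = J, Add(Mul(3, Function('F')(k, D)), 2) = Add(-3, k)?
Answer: -72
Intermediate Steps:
Function('F')(k, D) = Add(Rational(-5, 3), Mul(Rational(1, 3), k)) (Function('F')(k, D) = Add(Rational(-2, 3), Mul(Rational(1, 3), Add(-3, k))) = Add(Rational(-2, 3), Add(-1, Mul(Rational(1, 3), k))) = Add(Rational(-5, 3), Mul(Rational(1, 3), k)))
Function('W')(b) = Mul(-1, b) (Function('W')(b) = Add(0, Mul(-1, b)) = Mul(-1, b))
A = -12 (A = Add(Add(Rational(-5, 3), Mul(Rational(1, 3), -4)), Mul(-1, 9)) = Add(Add(Rational(-5, 3), Rational(-4, 3)), -9) = Add(-3, -9) = -12)
Function('n')(P) = Mul(3, P)
E = 12 (E = Add(-12, Mul(-1, -24)) = Add(-12, 24) = 12)
Mul(Function('n')(Function('W')(2)), E) = Mul(Mul(3, Mul(-1, 2)), 12) = Mul(Mul(3, -2), 12) = Mul(-6, 12) = -72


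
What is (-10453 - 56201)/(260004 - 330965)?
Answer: 66654/70961 ≈ 0.93930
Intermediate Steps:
(-10453 - 56201)/(260004 - 330965) = -66654/(-70961) = -66654*(-1/70961) = 66654/70961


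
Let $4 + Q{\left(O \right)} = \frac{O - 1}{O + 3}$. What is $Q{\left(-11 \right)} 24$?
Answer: $-60$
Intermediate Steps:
$Q{\left(O \right)} = -4 + \frac{-1 + O}{3 + O}$ ($Q{\left(O \right)} = -4 + \frac{O - 1}{O + 3} = -4 + \frac{-1 + O}{3 + O}$)
$Q{\left(-11 \right)} 24 = \frac{-13 - -33}{3 - 11} \cdot 24 = \frac{-13 + 33}{-8} \cdot 24 = \left(- \frac{1}{8}\right) 20 \cdot 24 = \left(- \frac{5}{2}\right) 24 = -60$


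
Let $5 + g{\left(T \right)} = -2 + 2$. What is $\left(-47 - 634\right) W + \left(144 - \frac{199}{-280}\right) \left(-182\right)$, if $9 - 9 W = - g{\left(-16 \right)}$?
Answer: $- \frac{1598401}{60} \approx -26640.0$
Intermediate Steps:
$g{\left(T \right)} = -5$ ($g{\left(T \right)} = -5 + \left(-2 + 2\right) = -5 + 0 = -5$)
$W = \frac{4}{9}$ ($W = 1 - \frac{\left(-1\right) \left(-5\right)}{9} = 1 - \frac{5}{9} = \frac{4}{9} \approx 0.44444$)
$\left(-47 - 634\right) W + \left(144 - \frac{199}{-280}\right) \left(-182\right) = \left(-47 - 634\right) \frac{4}{9} + \left(144 - \frac{199}{-280}\right) \left(-182\right) = \left(-681\right) \frac{4}{9} + \left(144 - - \frac{199}{280}\right) \left(-182\right) = - \frac{908}{3} + \left(144 + \frac{199}{280}\right) \left(-182\right) = - \frac{908}{3} + \frac{40519}{280} \left(-182\right) = - \frac{908}{3} - \frac{526747}{20} = - \frac{1598401}{60}$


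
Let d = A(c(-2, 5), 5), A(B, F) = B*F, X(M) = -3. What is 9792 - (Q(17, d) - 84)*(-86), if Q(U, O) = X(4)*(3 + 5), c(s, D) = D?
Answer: 504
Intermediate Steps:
d = 25 (d = 5*5 = 25)
Q(U, O) = -24 (Q(U, O) = -3*(3 + 5) = -3*8 = -24)
9792 - (Q(17, d) - 84)*(-86) = 9792 - (-24 - 84)*(-86) = 9792 - (-108)*(-86) = 9792 - 1*9288 = 9792 - 9288 = 504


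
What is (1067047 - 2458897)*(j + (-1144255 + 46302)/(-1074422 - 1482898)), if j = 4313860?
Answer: -511826000458533435/85244 ≈ -6.0042e+12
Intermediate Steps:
(1067047 - 2458897)*(j + (-1144255 + 46302)/(-1074422 - 1482898)) = (1067047 - 2458897)*(4313860 + (-1144255 + 46302)/(-1074422 - 1482898)) = -1391850*(4313860 - 1097953/(-2557320)) = -1391850*(4313860 - 1097953*(-1/2557320)) = -1391850*(4313860 + 1097953/2557320) = -1391850*11031921553153/2557320 = -511826000458533435/85244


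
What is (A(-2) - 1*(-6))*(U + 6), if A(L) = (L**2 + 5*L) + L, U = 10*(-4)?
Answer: 68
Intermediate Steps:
U = -40
A(L) = L**2 + 6*L
(A(-2) - 1*(-6))*(U + 6) = (-2*(6 - 2) - 1*(-6))*(-40 + 6) = (-2*4 + 6)*(-34) = (-8 + 6)*(-34) = -2*(-34) = 68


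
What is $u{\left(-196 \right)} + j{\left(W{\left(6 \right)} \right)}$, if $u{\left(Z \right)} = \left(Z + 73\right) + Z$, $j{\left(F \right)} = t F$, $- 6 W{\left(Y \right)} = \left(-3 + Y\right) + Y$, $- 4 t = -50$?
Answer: $- \frac{1351}{4} \approx -337.75$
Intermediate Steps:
$t = \frac{25}{2}$ ($t = \left(- \frac{1}{4}\right) \left(-50\right) = \frac{25}{2} \approx 12.5$)
$W{\left(Y \right)} = \frac{1}{2} - \frac{Y}{3}$ ($W{\left(Y \right)} = - \frac{\left(-3 + Y\right) + Y}{6} = - \frac{-3 + 2 Y}{6} = \frac{1}{2} - \frac{Y}{3}$)
$j{\left(F \right)} = \frac{25 F}{2}$
$u{\left(Z \right)} = 73 + 2 Z$ ($u{\left(Z \right)} = \left(73 + Z\right) + Z = 73 + 2 Z$)
$u{\left(-196 \right)} + j{\left(W{\left(6 \right)} \right)} = \left(73 + 2 \left(-196\right)\right) + \frac{25 \left(\frac{1}{2} - 2\right)}{2} = \left(73 - 392\right) + \frac{25 \left(\frac{1}{2} - 2\right)}{2} = -319 + \frac{25}{2} \left(- \frac{3}{2}\right) = -319 - \frac{75}{4} = - \frac{1351}{4}$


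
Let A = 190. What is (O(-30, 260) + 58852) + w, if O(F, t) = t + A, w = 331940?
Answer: 391242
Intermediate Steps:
O(F, t) = 190 + t (O(F, t) = t + 190 = 190 + t)
(O(-30, 260) + 58852) + w = ((190 + 260) + 58852) + 331940 = (450 + 58852) + 331940 = 59302 + 331940 = 391242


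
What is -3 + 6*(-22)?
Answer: -135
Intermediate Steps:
-3 + 6*(-22) = -3 - 132 = -135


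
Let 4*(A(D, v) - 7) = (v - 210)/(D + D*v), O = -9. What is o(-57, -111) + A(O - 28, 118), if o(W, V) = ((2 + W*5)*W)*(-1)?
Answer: -70993949/4403 ≈ -16124.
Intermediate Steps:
A(D, v) = 7 + (-210 + v)/(4*(D + D*v)) (A(D, v) = 7 + ((v - 210)/(D + D*v))/4 = 7 + ((-210 + v)/(D + D*v))/4 = 7 + (-210 + v)/(4*(D + D*v)))
o(W, V) = -W*(2 + 5*W) (o(W, V) = ((2 + 5*W)*W)*(-1) = (W*(2 + 5*W))*(-1) = -W*(2 + 5*W))
o(-57, -111) + A(O - 28, 118) = -1*(-57)*(2 + 5*(-57)) + (-210 + 118 + 28*(-9 - 28) + 28*(-9 - 28)*118)/(4*(-9 - 28)*(1 + 118)) = -1*(-57)*(2 - 285) + (¼)*(-210 + 118 + 28*(-37) + 28*(-37)*118)/(-37*119) = -1*(-57)*(-283) + (¼)*(-1/37)*(1/119)*(-210 + 118 - 1036 - 122248) = -16131 + (¼)*(-1/37)*(1/119)*(-123376) = -16131 + 30844/4403 = -70993949/4403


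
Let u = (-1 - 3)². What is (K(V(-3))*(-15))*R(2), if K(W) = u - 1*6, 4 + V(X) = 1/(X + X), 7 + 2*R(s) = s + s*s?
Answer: 75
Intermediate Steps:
R(s) = -7/2 + s/2 + s²/2 (R(s) = -7/2 + (s + s*s)/2 = -7/2 + (s + s²)/2 = -7/2 + (s/2 + s²/2) = -7/2 + s/2 + s²/2)
u = 16 (u = (-4)² = 16)
V(X) = -4 + 1/(2*X) (V(X) = -4 + 1/(X + X) = -4 + 1/(2*X))
K(W) = 10 (K(W) = 16 - 1*6 = 16 - 6 = 10)
(K(V(-3))*(-15))*R(2) = (10*(-15))*(-7/2 + (½)*2 + (½)*2²) = -150*(-7/2 + 1 + (½)*4) = -150*(-7/2 + 1 + 2) = -150*(-½) = 75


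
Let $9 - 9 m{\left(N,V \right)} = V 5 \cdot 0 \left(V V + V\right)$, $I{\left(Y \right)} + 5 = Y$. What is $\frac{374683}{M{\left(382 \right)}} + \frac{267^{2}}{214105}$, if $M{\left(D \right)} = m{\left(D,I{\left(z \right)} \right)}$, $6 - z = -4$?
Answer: $\frac{80221575004}{214105} \approx 3.7468 \cdot 10^{5}$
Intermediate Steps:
$z = 10$ ($z = 6 - -4 = 6 + 4 = 10$)
$I{\left(Y \right)} = -5 + Y$
$m{\left(N,V \right)} = 1$ ($m{\left(N,V \right)} = 1 - \frac{V 5 \cdot 0 \left(V V + V\right)}{9} = 1 - \frac{V 0 \left(V^{2} + V\right)}{9} = 1 - \frac{V 0 \left(V + V^{2}\right)}{9} = 1 - \frac{V 0}{9} = 1 - 0 = 1 + 0 = 1$)
$M{\left(D \right)} = 1$
$\frac{374683}{M{\left(382 \right)}} + \frac{267^{2}}{214105} = \frac{374683}{1} + \frac{267^{2}}{214105} = 374683 \cdot 1 + 71289 \cdot \frac{1}{214105} = 374683 + \frac{71289}{214105} = \frac{80221575004}{214105}$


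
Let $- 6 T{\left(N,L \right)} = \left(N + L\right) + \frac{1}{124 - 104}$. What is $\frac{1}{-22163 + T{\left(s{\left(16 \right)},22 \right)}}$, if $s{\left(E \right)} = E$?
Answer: $- \frac{120}{2660321} \approx -4.5107 \cdot 10^{-5}$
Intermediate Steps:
$T{\left(N,L \right)} = - \frac{1}{120} - \frac{L}{6} - \frac{N}{6}$ ($T{\left(N,L \right)} = - \frac{\left(N + L\right) + \frac{1}{124 - 104}}{6} = - \frac{\left(L + N\right) + \frac{1}{20}}{6} = - \frac{\frac{1}{20} + L + N}{6} = - \frac{1}{120} - \frac{L}{6} - \frac{N}{6}$)
$\frac{1}{-22163 + T{\left(s{\left(16 \right)},22 \right)}} = \frac{1}{-22163 - \frac{761}{120}} = \frac{1}{- \frac{2660321}{120}} = - \frac{120}{2660321}$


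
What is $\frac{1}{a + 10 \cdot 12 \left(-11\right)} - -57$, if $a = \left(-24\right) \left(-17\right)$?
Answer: $\frac{51983}{912} \approx 56.999$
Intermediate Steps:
$a = 408$
$\frac{1}{a + 10 \cdot 12 \left(-11\right)} - -57 = \frac{1}{408 + 10 \cdot 12 \left(-11\right)} - -57 = \frac{1}{408 + 120 \left(-11\right)} + 57 = \frac{1}{408 - 1320} + 57 = \frac{1}{-912} + 57 = - \frac{1}{912} + 57 = \frac{51983}{912}$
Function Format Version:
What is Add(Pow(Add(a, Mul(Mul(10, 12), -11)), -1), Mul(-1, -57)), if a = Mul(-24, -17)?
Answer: Rational(51983, 912) ≈ 56.999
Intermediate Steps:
a = 408
Add(Pow(Add(a, Mul(Mul(10, 12), -11)), -1), Mul(-1, -57)) = Add(Pow(Add(408, Mul(Mul(10, 12), -11)), -1), Mul(-1, -57)) = Add(Pow(Add(408, Mul(120, -11)), -1), 57) = Add(Pow(Add(408, -1320), -1), 57) = Add(Pow(-912, -1), 57) = Add(Rational(-1, 912), 57) = Rational(51983, 912)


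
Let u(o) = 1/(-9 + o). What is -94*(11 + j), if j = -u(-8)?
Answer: -17672/17 ≈ -1039.5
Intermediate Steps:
j = 1/17 (j = -1/(-9 - 8) = -1/(-17) = -1*(-1/17) = 1/17 ≈ 0.058824)
-94*(11 + j) = -94*(11 + 1/17) = -94*188/17 = -17672/17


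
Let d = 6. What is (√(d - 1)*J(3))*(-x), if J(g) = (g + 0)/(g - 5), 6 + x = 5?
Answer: -3*√5/2 ≈ -3.3541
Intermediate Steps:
x = -1 (x = -6 + 5 = -1)
J(g) = g/(-5 + g)
(√(d - 1)*J(3))*(-x) = (√(6 - 1)*(3/(-5 + 3)))*(-1*(-1)) = (√5*(3/(-2)))*1 = (√5*(3*(-½)))*1 = (√5*(-3/2))*1 = -3*√5/2*1 = -3*√5/2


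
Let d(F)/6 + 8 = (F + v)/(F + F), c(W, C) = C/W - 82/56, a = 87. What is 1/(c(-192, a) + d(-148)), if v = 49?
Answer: -16576/794167 ≈ -0.020872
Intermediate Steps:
c(W, C) = -41/28 + C/W (c(W, C) = C/W - 82*1/56 = C/W - 41/28 = -41/28 + C/W)
d(F) = -48 + 3*(49 + F)/F (d(F) = -48 + 6*((F + 49)/(F + F)) = -48 + 6*((49 + F)/((2*F))) = -48 + 6*((49 + F)*(1/(2*F))) = -48 + 6*((49 + F)/(2*F)) = -48 + 3*(49 + F)/F)
1/(c(-192, a) + d(-148)) = 1/((-41/28 + 87/(-192)) + (-45 + 147/(-148))) = 1/((-41/28 + 87*(-1/192)) + (-45 + 147*(-1/148))) = 1/((-41/28 - 29/64) + (-45 - 147/148)) = 1/(-859/448 - 6807/148) = 1/(-794167/16576) = -16576/794167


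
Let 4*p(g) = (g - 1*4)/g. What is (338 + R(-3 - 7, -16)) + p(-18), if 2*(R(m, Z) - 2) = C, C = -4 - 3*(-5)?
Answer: 12449/36 ≈ 345.81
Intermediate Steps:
p(g) = (-4 + g)/(4*g) (p(g) = ((g - 1*4)/g)/4 = ((g - 4)/g)/4 = ((-4 + g)/g)/4 = (-4 + g)/(4*g))
C = 11 (C = -4 + 15 = 11)
R(m, Z) = 15/2 (R(m, Z) = 2 + (½)*11 = 2 + 11/2 = 15/2)
(338 + R(-3 - 7, -16)) + p(-18) = (338 + 15/2) + (¼)*(-4 - 18)/(-18) = 691/2 + (¼)*(-1/18)*(-22) = 691/2 + 11/36 = 12449/36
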